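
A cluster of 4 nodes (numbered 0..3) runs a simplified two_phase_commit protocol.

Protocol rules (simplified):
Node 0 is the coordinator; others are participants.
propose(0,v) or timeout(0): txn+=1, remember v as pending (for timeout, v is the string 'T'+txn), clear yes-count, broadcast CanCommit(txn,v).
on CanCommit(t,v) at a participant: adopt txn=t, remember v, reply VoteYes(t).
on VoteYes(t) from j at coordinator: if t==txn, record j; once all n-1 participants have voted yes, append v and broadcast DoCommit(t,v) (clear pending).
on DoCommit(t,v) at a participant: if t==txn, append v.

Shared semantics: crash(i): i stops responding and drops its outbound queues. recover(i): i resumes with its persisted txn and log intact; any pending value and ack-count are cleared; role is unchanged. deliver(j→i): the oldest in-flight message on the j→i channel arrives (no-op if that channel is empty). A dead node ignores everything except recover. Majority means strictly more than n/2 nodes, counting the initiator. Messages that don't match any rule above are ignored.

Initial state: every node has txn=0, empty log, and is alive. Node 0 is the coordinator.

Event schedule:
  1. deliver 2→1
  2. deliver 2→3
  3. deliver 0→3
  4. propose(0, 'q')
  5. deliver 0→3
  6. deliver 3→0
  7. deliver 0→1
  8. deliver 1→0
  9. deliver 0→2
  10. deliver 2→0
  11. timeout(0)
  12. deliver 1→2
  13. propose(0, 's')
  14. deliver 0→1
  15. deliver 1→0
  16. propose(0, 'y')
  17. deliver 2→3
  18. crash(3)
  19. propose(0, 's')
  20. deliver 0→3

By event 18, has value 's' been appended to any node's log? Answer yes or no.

no

step 1 deliver 2→1: —
step 2 deliver 2→3: —
step 3 deliver 0→3: —
step 4 propose(0,'q'): 0={coor,t=1,log=-}
step 5 deliver 0→3: 3={part,t=1,log=-}
step 6 deliver 3→0: —
step 7 deliver 0→1: 1={part,t=1,log=-}
step 8 deliver 1→0: —
step 9 deliver 0→2: 2={part,t=1,log=-}
step 10 deliver 2→0: 0={coor,t=1,log=q}
step 11 timeout(0): 0={coor,t=2,log=q}
step 12 deliver 1→2: —
step 13 propose(0,'s'): 0={coor,t=3,log=q}
step 14 deliver 0→1: 1={part,t=1,log=q}
step 15 deliver 1→0: —
step 16 propose(0,'y'): 0={coor,t=4,log=q}
step 17 deliver 2→3: —
step 18 crash(3): 3={✗part,t=1,log=-}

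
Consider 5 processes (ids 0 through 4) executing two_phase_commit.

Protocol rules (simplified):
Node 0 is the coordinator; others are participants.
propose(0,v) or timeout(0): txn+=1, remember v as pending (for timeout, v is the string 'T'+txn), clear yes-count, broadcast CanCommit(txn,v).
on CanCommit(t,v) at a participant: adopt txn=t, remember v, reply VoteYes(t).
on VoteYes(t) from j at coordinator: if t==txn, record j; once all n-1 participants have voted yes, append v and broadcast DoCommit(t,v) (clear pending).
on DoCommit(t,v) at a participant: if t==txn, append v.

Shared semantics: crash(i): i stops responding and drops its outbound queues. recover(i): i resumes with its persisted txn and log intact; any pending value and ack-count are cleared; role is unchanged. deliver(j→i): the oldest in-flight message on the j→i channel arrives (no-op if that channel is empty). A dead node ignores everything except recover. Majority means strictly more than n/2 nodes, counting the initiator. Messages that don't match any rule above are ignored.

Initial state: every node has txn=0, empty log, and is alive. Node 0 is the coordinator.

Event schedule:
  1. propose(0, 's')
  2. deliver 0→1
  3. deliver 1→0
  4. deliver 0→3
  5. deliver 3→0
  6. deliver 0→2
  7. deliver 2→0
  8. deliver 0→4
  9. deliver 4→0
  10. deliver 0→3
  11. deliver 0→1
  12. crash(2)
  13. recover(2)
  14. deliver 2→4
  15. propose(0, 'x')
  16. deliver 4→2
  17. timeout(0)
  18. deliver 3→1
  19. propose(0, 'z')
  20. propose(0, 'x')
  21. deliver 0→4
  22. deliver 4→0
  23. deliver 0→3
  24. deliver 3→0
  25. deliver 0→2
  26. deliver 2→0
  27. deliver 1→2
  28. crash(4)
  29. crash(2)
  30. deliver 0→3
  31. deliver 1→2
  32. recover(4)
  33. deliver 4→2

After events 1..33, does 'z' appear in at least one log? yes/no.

step 1 propose(0,'s'): 0={coor,t=1,log=-}
step 2 deliver 0→1: 1={part,t=1,log=-}
step 3 deliver 1→0: —
step 4 deliver 0→3: 3={part,t=1,log=-}
step 5 deliver 3→0: —
step 6 deliver 0→2: 2={part,t=1,log=-}
step 7 deliver 2→0: —
step 8 deliver 0→4: 4={part,t=1,log=-}
step 9 deliver 4→0: 0={coor,t=1,log=s}
step 10 deliver 0→3: 3={part,t=1,log=s}
step 11 deliver 0→1: 1={part,t=1,log=s}
step 12 crash(2): 2={✗part,t=1,log=-}
step 13 recover(2): 2={part,t=1,log=-}
step 14 deliver 2→4: —
step 15 propose(0,'x'): 0={coor,t=2,log=s}
step 16 deliver 4→2: —
step 17 timeout(0): 0={coor,t=3,log=s}
step 18 deliver 3→1: —
step 19 propose(0,'z'): 0={coor,t=4,log=s}
step 20 propose(0,'x'): 0={coor,t=5,log=s}
step 21 deliver 0→4: 4={part,t=1,log=s}
step 22 deliver 4→0: —
step 23 deliver 0→3: 3={part,t=2,log=s}
step 24 deliver 3→0: —
step 25 deliver 0→2: 2={part,t=1,log=s}
step 26 deliver 2→0: —
step 27 deliver 1→2: —
step 28 crash(4): 4={✗part,t=1,log=s}
step 29 crash(2): 2={✗part,t=1,log=s}
step 30 deliver 0→3: 3={part,t=3,log=s}
step 31 deliver 1→2: —
step 32 recover(4): 4={part,t=1,log=s}
step 33 deliver 4→2: —

no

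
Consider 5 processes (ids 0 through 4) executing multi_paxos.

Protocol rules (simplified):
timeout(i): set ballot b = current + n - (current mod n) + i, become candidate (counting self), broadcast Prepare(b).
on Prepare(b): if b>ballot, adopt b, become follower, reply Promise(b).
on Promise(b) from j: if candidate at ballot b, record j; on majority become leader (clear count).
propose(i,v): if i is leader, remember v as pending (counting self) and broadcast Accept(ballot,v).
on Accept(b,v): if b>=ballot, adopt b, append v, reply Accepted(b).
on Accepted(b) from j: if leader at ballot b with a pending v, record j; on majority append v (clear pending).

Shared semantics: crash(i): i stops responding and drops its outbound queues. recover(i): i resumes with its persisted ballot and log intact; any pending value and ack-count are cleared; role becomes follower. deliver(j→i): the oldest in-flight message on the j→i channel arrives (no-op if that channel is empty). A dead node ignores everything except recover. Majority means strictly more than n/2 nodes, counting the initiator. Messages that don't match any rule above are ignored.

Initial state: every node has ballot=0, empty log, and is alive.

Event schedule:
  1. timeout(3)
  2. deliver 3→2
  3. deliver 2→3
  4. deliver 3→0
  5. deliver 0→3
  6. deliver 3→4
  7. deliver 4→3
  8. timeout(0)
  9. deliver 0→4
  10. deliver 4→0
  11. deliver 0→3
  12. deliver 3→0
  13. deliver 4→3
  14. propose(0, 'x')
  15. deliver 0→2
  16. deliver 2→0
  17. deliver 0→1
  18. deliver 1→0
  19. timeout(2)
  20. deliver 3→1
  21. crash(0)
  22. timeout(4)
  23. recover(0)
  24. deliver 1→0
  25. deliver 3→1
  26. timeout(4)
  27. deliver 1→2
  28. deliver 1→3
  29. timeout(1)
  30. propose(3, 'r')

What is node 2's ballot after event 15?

[1] timeout(3) → N3(cand b8 [-])
[2] deliver 3→2 → N2(foll b8 [-])
[3] deliver 2→3 → ∅
[4] deliver 3→0 → N0(foll b8 [-])
[5] deliver 0→3 → N3(lead b8 [-])
[6] deliver 3→4 → N4(foll b8 [-])
[7] deliver 4→3 → ∅
[8] timeout(0) → N0(cand b10 [-])
[9] deliver 0→4 → N4(foll b10 [-])
[10] deliver 4→0 → ∅
[11] deliver 0→3 → N3(foll b10 [-])
[12] deliver 3→0 → N0(lead b10 [-])
[13] deliver 4→3 → ∅
[14] propose(0,'x') → ∅
[15] deliver 0→2 → N2(foll b10 [-])

10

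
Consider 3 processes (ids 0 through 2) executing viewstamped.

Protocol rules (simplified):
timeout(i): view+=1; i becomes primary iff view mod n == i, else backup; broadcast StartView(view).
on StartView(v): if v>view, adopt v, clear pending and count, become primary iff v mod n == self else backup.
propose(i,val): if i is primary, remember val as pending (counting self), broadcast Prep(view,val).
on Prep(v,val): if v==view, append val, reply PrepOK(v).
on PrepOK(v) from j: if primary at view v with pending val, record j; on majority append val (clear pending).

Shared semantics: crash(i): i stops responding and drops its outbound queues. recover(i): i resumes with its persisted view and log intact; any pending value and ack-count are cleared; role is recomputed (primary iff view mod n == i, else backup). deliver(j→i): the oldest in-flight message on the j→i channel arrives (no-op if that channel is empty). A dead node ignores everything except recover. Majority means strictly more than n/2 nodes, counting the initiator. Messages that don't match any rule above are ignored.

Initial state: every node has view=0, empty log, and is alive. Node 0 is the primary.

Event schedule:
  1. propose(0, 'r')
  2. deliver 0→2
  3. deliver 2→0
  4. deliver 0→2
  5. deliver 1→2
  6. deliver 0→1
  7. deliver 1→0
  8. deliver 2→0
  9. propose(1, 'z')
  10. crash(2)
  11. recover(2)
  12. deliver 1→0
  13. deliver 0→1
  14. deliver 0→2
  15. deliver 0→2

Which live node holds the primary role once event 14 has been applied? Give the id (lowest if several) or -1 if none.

0

1. propose(0,'r'):  nop
2. deliver 0→2:  <2:back v0 r>
3. deliver 2→0:  <0:prim v0 r>
4. deliver 0→2:  nop
5. deliver 1→2:  nop
6. deliver 0→1:  <1:back v0 r>
7. deliver 1→0:  nop
8. deliver 2→0:  nop
9. propose(1,'z'):  nop
10. crash(2):  <2:✗back v0 r>
11. recover(2):  <2:back v0 r>
12. deliver 1→0:  nop
13. deliver 0→1:  nop
14. deliver 0→2:  nop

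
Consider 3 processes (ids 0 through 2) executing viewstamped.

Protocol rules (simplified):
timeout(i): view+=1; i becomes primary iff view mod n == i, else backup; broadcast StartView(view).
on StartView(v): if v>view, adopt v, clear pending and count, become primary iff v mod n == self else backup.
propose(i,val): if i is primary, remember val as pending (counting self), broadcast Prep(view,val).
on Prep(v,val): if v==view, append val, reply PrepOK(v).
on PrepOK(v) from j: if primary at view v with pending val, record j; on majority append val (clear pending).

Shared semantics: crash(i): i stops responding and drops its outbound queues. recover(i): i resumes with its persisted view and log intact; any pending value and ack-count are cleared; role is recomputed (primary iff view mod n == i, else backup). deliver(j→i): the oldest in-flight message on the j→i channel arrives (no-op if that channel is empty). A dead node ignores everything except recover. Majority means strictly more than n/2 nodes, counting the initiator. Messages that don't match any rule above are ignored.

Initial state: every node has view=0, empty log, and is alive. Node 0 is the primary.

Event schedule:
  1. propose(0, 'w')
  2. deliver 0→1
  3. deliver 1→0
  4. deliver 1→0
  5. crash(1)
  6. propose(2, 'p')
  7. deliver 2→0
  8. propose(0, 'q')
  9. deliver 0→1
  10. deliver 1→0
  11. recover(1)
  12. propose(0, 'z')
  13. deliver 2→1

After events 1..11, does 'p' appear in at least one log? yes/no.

after 1 — propose(0,'w'): ·
after 2 — deliver 0→1: n1:back/v0/[w]
after 3 — deliver 1→0: n0:prim/v0/[w]
after 4 — deliver 1→0: ·
after 5 — crash(1): n1:✗back/v0/[w]
after 6 — propose(2,'p'): ·
after 7 — deliver 2→0: ·
after 8 — propose(0,'q'): ·
after 9 — deliver 0→1: ·
after 10 — deliver 1→0: ·
after 11 — recover(1): n1:back/v0/[w]

no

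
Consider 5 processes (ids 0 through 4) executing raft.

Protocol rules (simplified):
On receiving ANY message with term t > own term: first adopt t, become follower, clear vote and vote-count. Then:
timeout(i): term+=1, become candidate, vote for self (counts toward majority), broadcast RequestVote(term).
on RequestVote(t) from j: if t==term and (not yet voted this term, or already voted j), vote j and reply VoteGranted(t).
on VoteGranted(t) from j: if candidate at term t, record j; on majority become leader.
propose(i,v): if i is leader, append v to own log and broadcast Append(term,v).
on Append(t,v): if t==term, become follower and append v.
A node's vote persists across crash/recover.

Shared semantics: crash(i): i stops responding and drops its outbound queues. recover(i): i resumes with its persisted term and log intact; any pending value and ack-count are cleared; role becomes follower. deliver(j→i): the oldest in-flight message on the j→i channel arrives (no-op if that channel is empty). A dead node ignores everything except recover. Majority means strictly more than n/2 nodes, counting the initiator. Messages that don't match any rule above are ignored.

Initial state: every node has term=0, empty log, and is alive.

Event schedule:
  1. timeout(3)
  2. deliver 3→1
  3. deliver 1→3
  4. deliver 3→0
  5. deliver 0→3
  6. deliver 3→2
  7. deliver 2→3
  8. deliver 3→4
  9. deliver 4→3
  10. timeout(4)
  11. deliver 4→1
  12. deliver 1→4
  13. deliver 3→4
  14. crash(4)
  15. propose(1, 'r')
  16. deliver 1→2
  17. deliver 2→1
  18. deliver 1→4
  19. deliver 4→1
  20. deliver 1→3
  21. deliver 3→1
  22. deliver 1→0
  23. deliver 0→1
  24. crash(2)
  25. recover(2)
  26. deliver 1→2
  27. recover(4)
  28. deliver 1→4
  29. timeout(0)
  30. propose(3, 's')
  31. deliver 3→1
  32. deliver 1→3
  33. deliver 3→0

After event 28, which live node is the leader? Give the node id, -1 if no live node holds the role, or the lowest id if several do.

after 1 — timeout(3): n3:cand/t1/[-]
after 2 — deliver 3→1: n1:foll/t1/[-]
after 3 — deliver 1→3: ·
after 4 — deliver 3→0: n0:foll/t1/[-]
after 5 — deliver 0→3: n3:lead/t1/[-]
after 6 — deliver 3→2: n2:foll/t1/[-]
after 7 — deliver 2→3: ·
after 8 — deliver 3→4: n4:foll/t1/[-]
after 9 — deliver 4→3: ·
after 10 — timeout(4): n4:cand/t2/[-]
after 11 — deliver 4→1: n1:foll/t2/[-]
after 12 — deliver 1→4: ·
after 13 — deliver 3→4: ·
after 14 — crash(4): n4:✗cand/t2/[-]
after 15 — propose(1,'r'): ·
after 16 — deliver 1→2: ·
after 17 — deliver 2→1: ·
after 18 — deliver 1→4: ·
after 19 — deliver 4→1: ·
after 20 — deliver 1→3: ·
after 21 — deliver 3→1: ·
after 22 — deliver 1→0: ·
after 23 — deliver 0→1: ·
after 24 — crash(2): n2:✗foll/t1/[-]
after 25 — recover(2): n2:foll/t1/[-]
after 26 — deliver 1→2: ·
after 27 — recover(4): n4:foll/t2/[-]
after 28 — deliver 1→4: ·

3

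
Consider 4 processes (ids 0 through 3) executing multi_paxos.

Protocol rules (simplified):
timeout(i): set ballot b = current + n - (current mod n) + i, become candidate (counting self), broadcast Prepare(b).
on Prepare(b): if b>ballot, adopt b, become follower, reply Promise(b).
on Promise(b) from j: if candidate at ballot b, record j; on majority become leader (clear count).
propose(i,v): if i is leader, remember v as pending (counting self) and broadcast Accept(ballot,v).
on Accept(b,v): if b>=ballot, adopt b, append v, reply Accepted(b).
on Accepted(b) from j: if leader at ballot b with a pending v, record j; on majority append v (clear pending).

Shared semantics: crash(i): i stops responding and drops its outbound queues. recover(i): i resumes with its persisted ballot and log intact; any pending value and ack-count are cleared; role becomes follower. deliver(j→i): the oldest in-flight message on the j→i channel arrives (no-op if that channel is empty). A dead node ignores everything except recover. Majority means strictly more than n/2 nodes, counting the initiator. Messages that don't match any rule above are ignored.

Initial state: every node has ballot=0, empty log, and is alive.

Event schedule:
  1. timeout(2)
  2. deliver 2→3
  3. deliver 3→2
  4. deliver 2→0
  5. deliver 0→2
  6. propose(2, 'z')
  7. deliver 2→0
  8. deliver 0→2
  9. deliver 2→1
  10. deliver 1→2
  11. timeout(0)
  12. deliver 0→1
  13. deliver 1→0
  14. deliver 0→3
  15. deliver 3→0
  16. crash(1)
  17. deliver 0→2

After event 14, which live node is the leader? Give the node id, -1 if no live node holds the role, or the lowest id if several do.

2

step 1 timeout(2): 2={cand,b=6,log=-}
step 2 deliver 2→3: 3={foll,b=6,log=-}
step 3 deliver 3→2: —
step 4 deliver 2→0: 0={foll,b=6,log=-}
step 5 deliver 0→2: 2={lead,b=6,log=-}
step 6 propose(2,'z'): —
step 7 deliver 2→0: 0={foll,b=6,log=z}
step 8 deliver 0→2: —
step 9 deliver 2→1: 1={foll,b=6,log=-}
step 10 deliver 1→2: —
step 11 timeout(0): 0={cand,b=8,log=z}
step 12 deliver 0→1: 1={foll,b=8,log=-}
step 13 deliver 1→0: —
step 14 deliver 0→3: 3={foll,b=8,log=-}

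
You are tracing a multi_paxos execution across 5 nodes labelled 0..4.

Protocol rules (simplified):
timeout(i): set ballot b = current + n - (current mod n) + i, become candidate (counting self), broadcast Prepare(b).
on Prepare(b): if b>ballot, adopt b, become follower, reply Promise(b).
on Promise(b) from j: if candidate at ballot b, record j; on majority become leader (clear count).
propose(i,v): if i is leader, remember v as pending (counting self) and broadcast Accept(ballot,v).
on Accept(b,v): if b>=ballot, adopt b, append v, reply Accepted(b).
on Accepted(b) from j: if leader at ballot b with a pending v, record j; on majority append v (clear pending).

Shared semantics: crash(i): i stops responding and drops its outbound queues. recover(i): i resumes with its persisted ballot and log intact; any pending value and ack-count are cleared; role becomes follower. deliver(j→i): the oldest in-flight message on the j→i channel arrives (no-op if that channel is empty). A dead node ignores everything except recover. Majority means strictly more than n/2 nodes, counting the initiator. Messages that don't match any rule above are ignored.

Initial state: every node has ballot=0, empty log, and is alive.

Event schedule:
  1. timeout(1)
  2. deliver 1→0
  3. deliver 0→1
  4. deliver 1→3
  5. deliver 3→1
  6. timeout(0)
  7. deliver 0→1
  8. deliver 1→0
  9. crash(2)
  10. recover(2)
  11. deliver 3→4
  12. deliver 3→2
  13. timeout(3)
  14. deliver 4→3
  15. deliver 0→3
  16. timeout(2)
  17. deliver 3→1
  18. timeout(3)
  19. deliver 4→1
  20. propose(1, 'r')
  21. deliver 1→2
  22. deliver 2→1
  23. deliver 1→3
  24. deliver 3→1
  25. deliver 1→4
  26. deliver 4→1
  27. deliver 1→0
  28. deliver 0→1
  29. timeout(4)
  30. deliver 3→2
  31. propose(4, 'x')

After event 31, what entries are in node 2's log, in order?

empty

e1 timeout(1): 1[cand,b=6,-]
e2 deliver 1→0: 0[foll,b=6,-]
e3 deliver 0→1: ·
e4 deliver 1→3: 3[foll,b=6,-]
e5 deliver 3→1: 1[lead,b=6,-]
e6 timeout(0): 0[cand,b=10,-]
e7 deliver 0→1: 1[foll,b=10,-]
e8 deliver 1→0: ·
e9 crash(2): 2[✗foll,b=0,-]
e10 recover(2): 2[foll,b=0,-]
e11 deliver 3→4: ·
e12 deliver 3→2: ·
e13 timeout(3): 3[cand,b=13,-]
e14 deliver 4→3: ·
e15 deliver 0→3: ·
e16 timeout(2): 2[cand,b=7,-]
e17 deliver 3→1: 1[foll,b=13,-]
e18 timeout(3): 3[cand,b=18,-]
e19 deliver 4→1: ·
e20 propose(1,'r'): ·
e21 deliver 1→2: ·
e22 deliver 2→1: ·
e23 deliver 1→3: ·
e24 deliver 3→1: 1[foll,b=18,-]
e25 deliver 1→4: 4[foll,b=6,-]
e26 deliver 4→1: ·
e27 deliver 1→0: ·
e28 deliver 0→1: ·
e29 timeout(4): 4[cand,b=14,-]
e30 deliver 3→2: 2[foll,b=13,-]
e31 propose(4,'x'): ·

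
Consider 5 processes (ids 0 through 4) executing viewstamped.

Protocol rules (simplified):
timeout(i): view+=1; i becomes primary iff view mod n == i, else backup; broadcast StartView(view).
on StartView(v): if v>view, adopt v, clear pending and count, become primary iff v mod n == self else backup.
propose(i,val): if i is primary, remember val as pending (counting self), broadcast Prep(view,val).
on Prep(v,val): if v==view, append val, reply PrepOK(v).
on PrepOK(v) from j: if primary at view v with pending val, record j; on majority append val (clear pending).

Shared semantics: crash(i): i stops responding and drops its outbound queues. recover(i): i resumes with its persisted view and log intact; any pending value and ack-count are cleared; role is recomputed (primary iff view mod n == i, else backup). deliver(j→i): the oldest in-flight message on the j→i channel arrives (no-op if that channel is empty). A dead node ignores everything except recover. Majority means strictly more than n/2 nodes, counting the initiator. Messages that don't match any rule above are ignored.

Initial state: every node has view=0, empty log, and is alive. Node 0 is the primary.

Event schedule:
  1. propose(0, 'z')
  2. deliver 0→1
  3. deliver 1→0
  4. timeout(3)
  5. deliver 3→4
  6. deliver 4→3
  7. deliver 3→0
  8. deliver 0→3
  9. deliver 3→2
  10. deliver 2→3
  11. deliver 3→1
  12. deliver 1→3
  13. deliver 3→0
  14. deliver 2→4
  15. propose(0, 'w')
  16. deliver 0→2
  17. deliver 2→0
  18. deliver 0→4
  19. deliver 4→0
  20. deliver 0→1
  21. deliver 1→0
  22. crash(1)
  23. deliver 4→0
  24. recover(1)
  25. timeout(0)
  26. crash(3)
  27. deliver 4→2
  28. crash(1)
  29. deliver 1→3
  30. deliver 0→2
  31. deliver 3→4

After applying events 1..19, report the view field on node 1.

1

[1] propose(0,'z') → ∅
[2] deliver 0→1 → N1(back v0 [z])
[3] deliver 1→0 → ∅
[4] timeout(3) → N3(back v1 [-])
[5] deliver 3→4 → N4(back v1 [-])
[6] deliver 4→3 → ∅
[7] deliver 3→0 → N0(back v1 [-])
[8] deliver 0→3 → ∅
[9] deliver 3→2 → N2(back v1 [-])
[10] deliver 2→3 → ∅
[11] deliver 3→1 → N1(prim v1 [z])
[12] deliver 1→3 → ∅
[13] deliver 3→0 → ∅
[14] deliver 2→4 → ∅
[15] propose(0,'w') → ∅
[16] deliver 0→2 → ∅
[17] deliver 2→0 → ∅
[18] deliver 0→4 → ∅
[19] deliver 4→0 → ∅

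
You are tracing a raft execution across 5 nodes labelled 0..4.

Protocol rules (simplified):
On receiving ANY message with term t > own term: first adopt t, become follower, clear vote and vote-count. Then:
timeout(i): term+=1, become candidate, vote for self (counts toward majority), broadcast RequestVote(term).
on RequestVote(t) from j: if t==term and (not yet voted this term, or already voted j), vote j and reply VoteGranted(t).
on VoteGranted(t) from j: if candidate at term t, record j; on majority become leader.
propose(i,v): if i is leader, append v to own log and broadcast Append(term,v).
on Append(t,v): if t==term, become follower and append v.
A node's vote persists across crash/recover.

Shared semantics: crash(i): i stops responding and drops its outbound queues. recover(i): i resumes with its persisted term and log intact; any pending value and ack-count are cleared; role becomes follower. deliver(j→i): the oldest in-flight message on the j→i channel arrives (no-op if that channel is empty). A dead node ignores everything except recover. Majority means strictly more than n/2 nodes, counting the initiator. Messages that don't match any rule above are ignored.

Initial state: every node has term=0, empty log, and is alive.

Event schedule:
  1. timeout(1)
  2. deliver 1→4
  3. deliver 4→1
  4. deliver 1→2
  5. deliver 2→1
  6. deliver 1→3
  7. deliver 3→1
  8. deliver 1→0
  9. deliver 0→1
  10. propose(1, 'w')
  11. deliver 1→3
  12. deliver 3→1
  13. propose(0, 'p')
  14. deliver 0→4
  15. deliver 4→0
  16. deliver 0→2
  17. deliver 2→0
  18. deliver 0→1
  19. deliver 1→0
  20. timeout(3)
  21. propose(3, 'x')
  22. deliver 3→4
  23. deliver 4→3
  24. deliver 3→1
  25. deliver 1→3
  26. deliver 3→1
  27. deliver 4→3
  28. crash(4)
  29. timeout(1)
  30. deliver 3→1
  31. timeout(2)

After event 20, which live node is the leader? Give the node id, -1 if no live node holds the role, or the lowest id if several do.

1

e1 timeout(1): 1[cand,t=1,-]
e2 deliver 1→4: 4[foll,t=1,-]
e3 deliver 4→1: ·
e4 deliver 1→2: 2[foll,t=1,-]
e5 deliver 2→1: 1[lead,t=1,-]
e6 deliver 1→3: 3[foll,t=1,-]
e7 deliver 3→1: ·
e8 deliver 1→0: 0[foll,t=1,-]
e9 deliver 0→1: ·
e10 propose(1,'w'): 1[lead,t=1,w]
e11 deliver 1→3: 3[foll,t=1,w]
e12 deliver 3→1: ·
e13 propose(0,'p'): ·
e14 deliver 0→4: ·
e15 deliver 4→0: ·
e16 deliver 0→2: ·
e17 deliver 2→0: ·
e18 deliver 0→1: ·
e19 deliver 1→0: 0[foll,t=1,w]
e20 timeout(3): 3[cand,t=2,w]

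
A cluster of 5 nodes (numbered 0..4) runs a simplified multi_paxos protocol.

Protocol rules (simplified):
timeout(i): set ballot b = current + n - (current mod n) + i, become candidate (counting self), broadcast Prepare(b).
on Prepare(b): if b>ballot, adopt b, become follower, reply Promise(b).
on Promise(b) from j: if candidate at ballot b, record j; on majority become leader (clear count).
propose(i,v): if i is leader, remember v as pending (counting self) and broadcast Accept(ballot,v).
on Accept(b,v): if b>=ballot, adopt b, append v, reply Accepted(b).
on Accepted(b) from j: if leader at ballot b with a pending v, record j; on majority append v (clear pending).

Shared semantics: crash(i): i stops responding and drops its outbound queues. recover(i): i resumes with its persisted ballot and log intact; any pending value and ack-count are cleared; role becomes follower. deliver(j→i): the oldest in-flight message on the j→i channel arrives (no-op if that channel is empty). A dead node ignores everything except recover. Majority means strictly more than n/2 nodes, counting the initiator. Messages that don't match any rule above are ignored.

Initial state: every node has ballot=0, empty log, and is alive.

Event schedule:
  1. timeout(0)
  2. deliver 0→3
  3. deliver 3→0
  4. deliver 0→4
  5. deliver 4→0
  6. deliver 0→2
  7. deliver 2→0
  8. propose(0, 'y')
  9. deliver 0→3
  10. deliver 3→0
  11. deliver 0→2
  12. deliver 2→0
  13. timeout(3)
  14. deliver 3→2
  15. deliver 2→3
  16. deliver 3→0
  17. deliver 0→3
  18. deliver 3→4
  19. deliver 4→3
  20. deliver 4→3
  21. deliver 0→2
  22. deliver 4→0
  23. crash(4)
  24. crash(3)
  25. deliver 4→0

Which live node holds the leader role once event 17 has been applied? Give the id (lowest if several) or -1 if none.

[1] timeout(0) → N0(cand b5 [-])
[2] deliver 0→3 → N3(foll b5 [-])
[3] deliver 3→0 → ∅
[4] deliver 0→4 → N4(foll b5 [-])
[5] deliver 4→0 → N0(lead b5 [-])
[6] deliver 0→2 → N2(foll b5 [-])
[7] deliver 2→0 → ∅
[8] propose(0,'y') → ∅
[9] deliver 0→3 → N3(foll b5 [y])
[10] deliver 3→0 → ∅
[11] deliver 0→2 → N2(foll b5 [y])
[12] deliver 2→0 → N0(lead b5 [y])
[13] timeout(3) → N3(cand b13 [y])
[14] deliver 3→2 → N2(foll b13 [y])
[15] deliver 2→3 → ∅
[16] deliver 3→0 → N0(foll b13 [y])
[17] deliver 0→3 → N3(lead b13 [y])

3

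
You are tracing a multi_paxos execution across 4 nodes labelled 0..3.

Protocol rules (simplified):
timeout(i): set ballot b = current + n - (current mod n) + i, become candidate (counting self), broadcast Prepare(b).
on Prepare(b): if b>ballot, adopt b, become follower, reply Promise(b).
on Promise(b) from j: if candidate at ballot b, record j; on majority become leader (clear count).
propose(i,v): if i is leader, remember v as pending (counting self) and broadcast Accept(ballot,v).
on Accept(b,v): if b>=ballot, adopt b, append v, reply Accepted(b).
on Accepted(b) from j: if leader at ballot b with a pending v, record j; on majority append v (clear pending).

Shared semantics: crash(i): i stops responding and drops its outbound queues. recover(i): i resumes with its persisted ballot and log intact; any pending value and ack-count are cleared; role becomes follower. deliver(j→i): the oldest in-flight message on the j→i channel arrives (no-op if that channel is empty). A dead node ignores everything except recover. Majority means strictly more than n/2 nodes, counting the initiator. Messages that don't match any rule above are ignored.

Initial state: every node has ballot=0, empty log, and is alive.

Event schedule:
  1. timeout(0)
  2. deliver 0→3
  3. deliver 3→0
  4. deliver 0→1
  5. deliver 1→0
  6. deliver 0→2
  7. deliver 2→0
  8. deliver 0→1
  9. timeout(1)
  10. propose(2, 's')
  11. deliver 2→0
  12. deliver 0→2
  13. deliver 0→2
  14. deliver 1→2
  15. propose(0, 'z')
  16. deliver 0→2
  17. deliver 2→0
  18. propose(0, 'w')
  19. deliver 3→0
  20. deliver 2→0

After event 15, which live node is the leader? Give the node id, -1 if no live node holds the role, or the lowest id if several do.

e1 timeout(0): 0[cand,b=4,-]
e2 deliver 0→3: 3[foll,b=4,-]
e3 deliver 3→0: ·
e4 deliver 0→1: 1[foll,b=4,-]
e5 deliver 1→0: 0[lead,b=4,-]
e6 deliver 0→2: 2[foll,b=4,-]
e7 deliver 2→0: ·
e8 deliver 0→1: ·
e9 timeout(1): 1[cand,b=9,-]
e10 propose(2,'s'): ·
e11 deliver 2→0: ·
e12 deliver 0→2: ·
e13 deliver 0→2: ·
e14 deliver 1→2: 2[foll,b=9,-]
e15 propose(0,'z'): ·

0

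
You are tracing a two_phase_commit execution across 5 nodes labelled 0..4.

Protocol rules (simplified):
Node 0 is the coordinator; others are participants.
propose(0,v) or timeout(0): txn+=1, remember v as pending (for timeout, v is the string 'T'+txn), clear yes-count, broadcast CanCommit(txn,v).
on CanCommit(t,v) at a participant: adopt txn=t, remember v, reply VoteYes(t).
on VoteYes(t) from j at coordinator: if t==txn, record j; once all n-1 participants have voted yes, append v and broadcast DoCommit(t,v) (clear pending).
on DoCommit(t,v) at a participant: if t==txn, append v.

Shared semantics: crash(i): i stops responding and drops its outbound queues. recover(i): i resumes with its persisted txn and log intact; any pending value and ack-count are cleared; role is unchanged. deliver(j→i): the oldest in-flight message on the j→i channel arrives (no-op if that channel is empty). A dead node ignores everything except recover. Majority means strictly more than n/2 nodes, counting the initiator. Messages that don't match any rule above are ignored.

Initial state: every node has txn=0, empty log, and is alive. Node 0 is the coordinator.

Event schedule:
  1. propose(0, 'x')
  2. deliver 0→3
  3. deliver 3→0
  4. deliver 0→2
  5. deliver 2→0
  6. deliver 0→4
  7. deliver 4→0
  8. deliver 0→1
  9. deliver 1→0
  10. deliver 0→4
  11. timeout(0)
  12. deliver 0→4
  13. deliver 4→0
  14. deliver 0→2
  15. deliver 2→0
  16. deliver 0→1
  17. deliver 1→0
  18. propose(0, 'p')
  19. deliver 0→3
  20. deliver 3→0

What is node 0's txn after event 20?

3

step 1 propose(0,'x'): 0={coor,t=1,log=-}
step 2 deliver 0→3: 3={part,t=1,log=-}
step 3 deliver 3→0: —
step 4 deliver 0→2: 2={part,t=1,log=-}
step 5 deliver 2→0: —
step 6 deliver 0→4: 4={part,t=1,log=-}
step 7 deliver 4→0: —
step 8 deliver 0→1: 1={part,t=1,log=-}
step 9 deliver 1→0: 0={coor,t=1,log=x}
step 10 deliver 0→4: 4={part,t=1,log=x}
step 11 timeout(0): 0={coor,t=2,log=x}
step 12 deliver 0→4: 4={part,t=2,log=x}
step 13 deliver 4→0: —
step 14 deliver 0→2: 2={part,t=1,log=x}
step 15 deliver 2→0: —
step 16 deliver 0→1: 1={part,t=1,log=x}
step 17 deliver 1→0: —
step 18 propose(0,'p'): 0={coor,t=3,log=x}
step 19 deliver 0→3: 3={part,t=1,log=x}
step 20 deliver 3→0: —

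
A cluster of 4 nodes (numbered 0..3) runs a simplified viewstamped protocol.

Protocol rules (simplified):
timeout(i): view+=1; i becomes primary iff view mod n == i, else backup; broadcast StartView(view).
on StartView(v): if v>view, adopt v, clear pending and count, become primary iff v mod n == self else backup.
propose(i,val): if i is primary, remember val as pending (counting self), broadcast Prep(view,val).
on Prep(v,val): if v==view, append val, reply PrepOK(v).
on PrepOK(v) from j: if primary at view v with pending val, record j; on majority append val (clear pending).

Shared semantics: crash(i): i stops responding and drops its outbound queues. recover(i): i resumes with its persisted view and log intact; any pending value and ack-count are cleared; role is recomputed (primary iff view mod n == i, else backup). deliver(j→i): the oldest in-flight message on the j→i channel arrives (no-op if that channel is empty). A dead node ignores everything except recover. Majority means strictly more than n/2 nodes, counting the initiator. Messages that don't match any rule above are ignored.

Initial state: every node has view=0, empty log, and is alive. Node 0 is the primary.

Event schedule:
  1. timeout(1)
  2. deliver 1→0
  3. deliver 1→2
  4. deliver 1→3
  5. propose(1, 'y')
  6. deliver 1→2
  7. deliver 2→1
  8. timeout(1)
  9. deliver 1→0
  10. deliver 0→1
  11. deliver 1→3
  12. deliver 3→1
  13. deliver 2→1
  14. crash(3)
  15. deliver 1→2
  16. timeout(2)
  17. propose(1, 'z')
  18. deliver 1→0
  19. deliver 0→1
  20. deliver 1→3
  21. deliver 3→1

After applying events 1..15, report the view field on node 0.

1

1. timeout(1):  <1:prim v1 ->
2. deliver 1→0:  <0:back v1 ->
3. deliver 1→2:  <2:back v1 ->
4. deliver 1→3:  <3:back v1 ->
5. propose(1,'y'):  nop
6. deliver 1→2:  <2:back v1 y>
7. deliver 2→1:  nop
8. timeout(1):  <1:back v2 ->
9. deliver 1→0:  <0:back v1 y>
10. deliver 0→1:  nop
11. deliver 1→3:  <3:back v1 y>
12. deliver 3→1:  nop
13. deliver 2→1:  nop
14. crash(3):  <3:✗back v1 y>
15. deliver 1→2:  <2:prim v2 y>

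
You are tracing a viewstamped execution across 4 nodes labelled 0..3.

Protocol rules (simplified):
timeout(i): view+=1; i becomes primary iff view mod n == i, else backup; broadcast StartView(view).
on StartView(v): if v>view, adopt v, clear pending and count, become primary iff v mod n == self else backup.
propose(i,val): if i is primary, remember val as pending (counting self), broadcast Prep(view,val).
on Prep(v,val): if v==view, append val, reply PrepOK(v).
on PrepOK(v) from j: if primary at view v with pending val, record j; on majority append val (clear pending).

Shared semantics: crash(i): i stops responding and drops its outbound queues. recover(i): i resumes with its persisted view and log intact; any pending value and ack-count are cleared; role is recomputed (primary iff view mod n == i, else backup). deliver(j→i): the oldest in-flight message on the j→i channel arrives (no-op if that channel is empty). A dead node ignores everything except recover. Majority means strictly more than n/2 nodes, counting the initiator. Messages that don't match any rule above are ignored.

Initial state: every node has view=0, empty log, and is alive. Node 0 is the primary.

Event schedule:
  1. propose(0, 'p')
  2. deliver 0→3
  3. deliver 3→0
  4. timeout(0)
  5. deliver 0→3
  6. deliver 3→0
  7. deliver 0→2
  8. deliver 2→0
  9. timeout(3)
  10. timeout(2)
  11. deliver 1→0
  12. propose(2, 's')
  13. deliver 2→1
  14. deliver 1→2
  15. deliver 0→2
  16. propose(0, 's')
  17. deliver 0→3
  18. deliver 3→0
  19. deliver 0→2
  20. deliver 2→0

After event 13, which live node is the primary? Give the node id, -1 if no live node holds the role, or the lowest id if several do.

e1 propose(0,'p'): ·
e2 deliver 0→3: 3[back,v=0,p]
e3 deliver 3→0: ·
e4 timeout(0): 0[back,v=1,-]
e5 deliver 0→3: 3[back,v=1,p]
e6 deliver 3→0: ·
e7 deliver 0→2: 2[back,v=0,p]
e8 deliver 2→0: ·
e9 timeout(3): 3[back,v=2,p]
e10 timeout(2): 2[back,v=1,p]
e11 deliver 1→0: ·
e12 propose(2,'s'): ·
e13 deliver 2→1: 1[prim,v=1,-]

1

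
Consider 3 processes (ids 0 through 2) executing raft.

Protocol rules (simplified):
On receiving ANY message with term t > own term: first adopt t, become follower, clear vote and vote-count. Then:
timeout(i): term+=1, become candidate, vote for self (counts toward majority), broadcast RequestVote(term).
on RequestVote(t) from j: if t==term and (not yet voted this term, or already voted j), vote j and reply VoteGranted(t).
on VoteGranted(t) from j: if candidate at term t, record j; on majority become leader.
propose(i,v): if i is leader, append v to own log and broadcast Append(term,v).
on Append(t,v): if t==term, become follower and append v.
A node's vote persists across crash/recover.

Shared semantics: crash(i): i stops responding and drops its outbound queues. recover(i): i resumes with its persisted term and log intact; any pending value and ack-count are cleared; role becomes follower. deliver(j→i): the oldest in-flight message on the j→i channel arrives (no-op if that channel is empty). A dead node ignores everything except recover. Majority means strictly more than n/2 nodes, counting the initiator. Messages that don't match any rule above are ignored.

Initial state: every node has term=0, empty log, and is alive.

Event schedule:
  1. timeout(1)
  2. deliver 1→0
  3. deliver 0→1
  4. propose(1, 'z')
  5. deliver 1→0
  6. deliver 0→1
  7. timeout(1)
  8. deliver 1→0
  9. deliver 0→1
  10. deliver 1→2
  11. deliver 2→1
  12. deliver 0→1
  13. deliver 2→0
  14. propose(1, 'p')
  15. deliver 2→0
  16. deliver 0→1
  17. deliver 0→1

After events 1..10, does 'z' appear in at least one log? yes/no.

yes

after 1 — timeout(1): n1:cand/t1/[-]
after 2 — deliver 1→0: n0:foll/t1/[-]
after 3 — deliver 0→1: n1:lead/t1/[-]
after 4 — propose(1,'z'): n1:lead/t1/[z]
after 5 — deliver 1→0: n0:foll/t1/[z]
after 6 — deliver 0→1: ·
after 7 — timeout(1): n1:cand/t2/[z]
after 8 — deliver 1→0: n0:foll/t2/[z]
after 9 — deliver 0→1: n1:lead/t2/[z]
after 10 — deliver 1→2: n2:foll/t1/[-]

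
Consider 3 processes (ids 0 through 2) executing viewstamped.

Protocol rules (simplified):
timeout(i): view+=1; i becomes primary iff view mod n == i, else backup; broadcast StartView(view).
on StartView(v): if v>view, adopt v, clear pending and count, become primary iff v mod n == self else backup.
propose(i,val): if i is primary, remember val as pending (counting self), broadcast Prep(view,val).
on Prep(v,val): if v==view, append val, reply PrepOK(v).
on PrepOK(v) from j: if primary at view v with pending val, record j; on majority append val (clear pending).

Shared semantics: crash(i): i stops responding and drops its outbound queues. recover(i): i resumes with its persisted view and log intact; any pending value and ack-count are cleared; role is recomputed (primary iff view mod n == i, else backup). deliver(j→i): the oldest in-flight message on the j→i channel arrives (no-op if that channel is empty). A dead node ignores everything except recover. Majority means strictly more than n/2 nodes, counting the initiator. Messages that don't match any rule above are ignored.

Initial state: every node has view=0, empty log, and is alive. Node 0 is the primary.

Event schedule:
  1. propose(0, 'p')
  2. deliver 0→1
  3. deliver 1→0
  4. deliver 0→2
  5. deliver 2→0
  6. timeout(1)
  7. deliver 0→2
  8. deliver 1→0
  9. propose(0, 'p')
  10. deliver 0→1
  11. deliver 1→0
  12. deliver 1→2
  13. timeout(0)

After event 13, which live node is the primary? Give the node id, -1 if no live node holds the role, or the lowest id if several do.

1. propose(0,'p'):  nop
2. deliver 0→1:  <1:back v0 p>
3. deliver 1→0:  <0:prim v0 p>
4. deliver 0→2:  <2:back v0 p>
5. deliver 2→0:  nop
6. timeout(1):  <1:prim v1 p>
7. deliver 0→2:  nop
8. deliver 1→0:  <0:back v1 p>
9. propose(0,'p'):  nop
10. deliver 0→1:  nop
11. deliver 1→0:  nop
12. deliver 1→2:  <2:back v1 p>
13. timeout(0):  <0:back v2 p>

1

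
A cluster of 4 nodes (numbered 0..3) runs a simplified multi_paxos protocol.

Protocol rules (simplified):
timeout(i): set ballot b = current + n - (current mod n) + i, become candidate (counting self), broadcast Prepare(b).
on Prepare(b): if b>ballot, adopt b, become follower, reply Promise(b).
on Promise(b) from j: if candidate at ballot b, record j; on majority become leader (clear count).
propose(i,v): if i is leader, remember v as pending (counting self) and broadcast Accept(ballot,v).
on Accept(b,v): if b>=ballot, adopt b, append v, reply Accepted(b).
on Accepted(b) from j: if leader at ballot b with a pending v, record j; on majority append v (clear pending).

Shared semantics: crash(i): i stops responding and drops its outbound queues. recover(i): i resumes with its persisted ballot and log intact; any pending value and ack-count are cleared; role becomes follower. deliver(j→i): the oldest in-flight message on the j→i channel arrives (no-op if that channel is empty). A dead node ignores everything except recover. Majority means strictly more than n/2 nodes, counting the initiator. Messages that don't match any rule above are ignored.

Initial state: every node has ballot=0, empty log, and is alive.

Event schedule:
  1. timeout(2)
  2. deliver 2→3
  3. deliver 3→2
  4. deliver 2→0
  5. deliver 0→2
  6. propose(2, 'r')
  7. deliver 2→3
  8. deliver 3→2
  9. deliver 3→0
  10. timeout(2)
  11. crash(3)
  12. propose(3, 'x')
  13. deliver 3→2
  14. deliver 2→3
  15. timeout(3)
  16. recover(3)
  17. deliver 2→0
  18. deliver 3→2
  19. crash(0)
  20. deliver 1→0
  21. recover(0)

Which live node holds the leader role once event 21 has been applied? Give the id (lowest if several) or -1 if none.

e1 timeout(2): 2[cand,b=6,-]
e2 deliver 2→3: 3[foll,b=6,-]
e3 deliver 3→2: ·
e4 deliver 2→0: 0[foll,b=6,-]
e5 deliver 0→2: 2[lead,b=6,-]
e6 propose(2,'r'): ·
e7 deliver 2→3: 3[foll,b=6,r]
e8 deliver 3→2: ·
e9 deliver 3→0: ·
e10 timeout(2): 2[cand,b=10,-]
e11 crash(3): 3[✗foll,b=6,r]
e12 propose(3,'x'): ·
e13 deliver 3→2: ·
e14 deliver 2→3: ·
e15 timeout(3): ·
e16 recover(3): 3[foll,b=6,r]
e17 deliver 2→0: 0[foll,b=6,r]
e18 deliver 3→2: ·
e19 crash(0): 0[✗foll,b=6,r]
e20 deliver 1→0: ·
e21 recover(0): 0[foll,b=6,r]

-1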